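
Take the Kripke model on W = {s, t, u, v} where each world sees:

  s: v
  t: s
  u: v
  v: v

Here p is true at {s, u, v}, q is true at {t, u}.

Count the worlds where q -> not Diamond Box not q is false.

2

s: q is F, not Diamond Box not q is F. ✓
t: q is T, not Diamond Box not q is F. ✗
u: q is T, not Diamond Box not q is F. ✗
v: q is F, not Diamond Box not q is F. ✓
Satisfying worlds: {s, v}.
So q -> not Diamond Box not q fails at the other 2 worlds.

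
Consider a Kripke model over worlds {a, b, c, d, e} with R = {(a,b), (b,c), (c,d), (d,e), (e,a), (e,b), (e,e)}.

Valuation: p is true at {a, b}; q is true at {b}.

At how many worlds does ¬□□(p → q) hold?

2

a: □□(p → q) is T. ✗
b: □□(p → q) is T. ✗
c: □□(p → q) is T. ✗
d: □□(p → q) is F. ✓
e: □□(p → q) is F. ✓
Satisfying worlds: {d, e}.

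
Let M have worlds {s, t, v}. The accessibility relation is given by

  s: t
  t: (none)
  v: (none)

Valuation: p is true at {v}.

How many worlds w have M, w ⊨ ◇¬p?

s: successors {t}; ¬p there: t:T. ✓
t: no successors, so ◇¬p fails. ✗
v: no successors, so ◇¬p fails. ✗
Satisfying worlds: {s}.

1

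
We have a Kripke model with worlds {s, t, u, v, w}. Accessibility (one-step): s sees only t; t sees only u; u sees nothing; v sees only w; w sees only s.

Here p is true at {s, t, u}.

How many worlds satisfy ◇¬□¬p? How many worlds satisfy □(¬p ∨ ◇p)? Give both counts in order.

For ◇¬□¬p:
s: successors {t}; ¬□¬p there: t:T. ✓
t: successors {u}; ¬□¬p there: u:F. ✗
u: no successors, so ◇¬□¬p fails. ✗
v: successors {w}; ¬□¬p there: w:T. ✓
w: successors {s}; ¬□¬p there: s:T. ✓
— 3 worlds.
For □(¬p ∨ ◇p):
s: successors {t}; ¬p ∨ ◇p there: t:T. ✓
t: successors {u}; ¬p ∨ ◇p there: u:F. ✗
u: no successors, so □(¬p ∨ ◇p) holds vacuously. ✓
v: successors {w}; ¬p ∨ ◇p there: w:T. ✓
w: successors {s}; ¬p ∨ ◇p there: s:T. ✓
— 4 worlds.

3 and 4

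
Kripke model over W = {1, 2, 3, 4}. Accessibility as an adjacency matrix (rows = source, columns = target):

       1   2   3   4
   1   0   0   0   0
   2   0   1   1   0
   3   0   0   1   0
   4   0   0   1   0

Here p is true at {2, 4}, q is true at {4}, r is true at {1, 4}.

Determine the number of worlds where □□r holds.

1: no successors, so □□r holds vacuously. ✓
2: successors {2, 3}; □r there: 2:F, 3:F. ✗
3: successors {3}; □r there: 3:F. ✗
4: successors {3}; □r there: 3:F. ✗
Satisfying worlds: {1}.

1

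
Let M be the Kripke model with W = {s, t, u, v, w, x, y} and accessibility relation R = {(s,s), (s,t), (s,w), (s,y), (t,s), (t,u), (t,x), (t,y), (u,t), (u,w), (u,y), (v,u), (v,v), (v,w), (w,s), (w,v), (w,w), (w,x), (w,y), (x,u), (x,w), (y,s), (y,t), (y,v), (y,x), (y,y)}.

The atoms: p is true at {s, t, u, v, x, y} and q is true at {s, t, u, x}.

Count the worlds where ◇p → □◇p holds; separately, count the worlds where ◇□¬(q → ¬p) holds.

7 and 0

For ◇p → □◇p:
s: ◇p is T, □◇p is T. ✓
t: ◇p is T, □◇p is T. ✓
u: ◇p is T, □◇p is T. ✓
v: ◇p is T, □◇p is T. ✓
w: ◇p is T, □◇p is T. ✓
x: ◇p is T, □◇p is T. ✓
y: ◇p is T, □◇p is T. ✓
— 7 worlds.
For ◇□¬(q → ¬p):
s: successors {s, t, w, y}; □¬(q → ¬p) there: s:F, t:F, w:F, y:F. ✗
t: successors {s, u, x, y}; □¬(q → ¬p) there: s:F, u:F, x:F, y:F. ✗
u: successors {t, w, y}; □¬(q → ¬p) there: t:F, w:F, y:F. ✗
v: successors {u, v, w}; □¬(q → ¬p) there: u:F, v:F, w:F. ✗
w: successors {s, v, w, x, y}; □¬(q → ¬p) there: s:F, v:F, w:F, x:F, y:F. ✗
x: successors {u, w}; □¬(q → ¬p) there: u:F, w:F. ✗
y: successors {s, t, v, x, y}; □¬(q → ¬p) there: s:F, t:F, v:F, x:F, y:F. ✗
— 0 worlds.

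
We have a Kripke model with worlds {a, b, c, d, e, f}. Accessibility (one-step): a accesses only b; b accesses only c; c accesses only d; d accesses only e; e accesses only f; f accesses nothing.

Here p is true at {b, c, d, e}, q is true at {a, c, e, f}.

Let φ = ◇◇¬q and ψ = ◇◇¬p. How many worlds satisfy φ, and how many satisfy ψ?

For ◇◇¬q:
a: successors {b}; ◇¬q there: b:F. ✗
b: successors {c}; ◇¬q there: c:T. ✓
c: successors {d}; ◇¬q there: d:F. ✗
d: successors {e}; ◇¬q there: e:F. ✗
e: successors {f}; ◇¬q there: f:F. ✗
f: no successors, so ◇◇¬q fails. ✗
— 1 world.
For ◇◇¬p:
a: successors {b}; ◇¬p there: b:F. ✗
b: successors {c}; ◇¬p there: c:F. ✗
c: successors {d}; ◇¬p there: d:F. ✗
d: successors {e}; ◇¬p there: e:T. ✓
e: successors {f}; ◇¬p there: f:F. ✗
f: no successors, so ◇◇¬p fails. ✗
— 1 world.

1 and 1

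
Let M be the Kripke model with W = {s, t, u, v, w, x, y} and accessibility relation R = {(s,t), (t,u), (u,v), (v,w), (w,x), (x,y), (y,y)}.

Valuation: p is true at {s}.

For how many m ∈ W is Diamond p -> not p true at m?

s: Diamond p is F, not p is F. ✓
t: Diamond p is F, not p is T. ✓
u: Diamond p is F, not p is T. ✓
v: Diamond p is F, not p is T. ✓
w: Diamond p is F, not p is T. ✓
x: Diamond p is F, not p is T. ✓
y: Diamond p is F, not p is T. ✓
Satisfying worlds: {s, t, u, v, w, x, y}.

7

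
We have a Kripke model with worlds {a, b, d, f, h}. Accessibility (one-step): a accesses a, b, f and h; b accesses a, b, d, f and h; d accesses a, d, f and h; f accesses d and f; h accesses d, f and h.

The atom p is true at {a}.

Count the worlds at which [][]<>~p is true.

5

a: successors {a, b, f, h}; []<>~p there: a:T, b:T, f:T, h:T. ✓
b: successors {a, b, d, f, h}; []<>~p there: a:T, b:T, d:T, f:T, h:T. ✓
d: successors {a, d, f, h}; []<>~p there: a:T, d:T, f:T, h:T. ✓
f: successors {d, f}; []<>~p there: d:T, f:T. ✓
h: successors {d, f, h}; []<>~p there: d:T, f:T, h:T. ✓
Satisfying worlds: {a, b, d, f, h}.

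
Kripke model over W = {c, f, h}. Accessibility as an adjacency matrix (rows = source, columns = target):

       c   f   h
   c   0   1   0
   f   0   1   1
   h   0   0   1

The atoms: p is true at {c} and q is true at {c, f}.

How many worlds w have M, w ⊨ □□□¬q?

c: successors {f}; □□¬q there: f:F. ✗
f: successors {f, h}; □□¬q there: f:F, h:T. ✗
h: successors {h}; □□¬q there: h:T. ✓
Satisfying worlds: {h}.

1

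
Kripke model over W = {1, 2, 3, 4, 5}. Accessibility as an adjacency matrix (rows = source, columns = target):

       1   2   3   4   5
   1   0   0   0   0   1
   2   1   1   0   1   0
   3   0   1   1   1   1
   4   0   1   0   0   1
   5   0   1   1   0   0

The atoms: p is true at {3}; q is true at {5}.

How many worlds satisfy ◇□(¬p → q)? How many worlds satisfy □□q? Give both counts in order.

1 and 0

For ◇□(¬p → q):
1: successors {5}; □(¬p → q) there: 5:F. ✗
2: successors {1, 2, 4}; □(¬p → q) there: 1:T, 2:F, 4:F. ✓
3: successors {2, 3, 4, 5}; □(¬p → q) there: 2:F, 3:F, 4:F, 5:F. ✗
4: successors {2, 5}; □(¬p → q) there: 2:F, 5:F. ✗
5: successors {2, 3}; □(¬p → q) there: 2:F, 3:F. ✗
— 1 world.
For □□q:
1: successors {5}; □q there: 5:F. ✗
2: successors {1, 2, 4}; □q there: 1:T, 2:F, 4:F. ✗
3: successors {2, 3, 4, 5}; □q there: 2:F, 3:F, 4:F, 5:F. ✗
4: successors {2, 5}; □q there: 2:F, 5:F. ✗
5: successors {2, 3}; □q there: 2:F, 3:F. ✗
— 0 worlds.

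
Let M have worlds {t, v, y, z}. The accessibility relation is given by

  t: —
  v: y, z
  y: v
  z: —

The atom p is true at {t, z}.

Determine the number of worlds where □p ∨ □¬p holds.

t: □p is T, □¬p is T. ✓
v: □p is F, □¬p is F. ✗
y: □p is F, □¬p is T. ✓
z: □p is T, □¬p is T. ✓
Satisfying worlds: {t, y, z}.

3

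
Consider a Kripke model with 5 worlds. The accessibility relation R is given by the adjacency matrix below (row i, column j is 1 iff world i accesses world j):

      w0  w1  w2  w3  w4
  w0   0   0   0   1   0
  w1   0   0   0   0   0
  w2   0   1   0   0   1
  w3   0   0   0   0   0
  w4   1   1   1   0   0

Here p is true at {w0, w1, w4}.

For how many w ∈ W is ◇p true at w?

2

w0: successors {w3}; p there: w3:F. ✗
w1: no successors, so ◇p fails. ✗
w2: successors {w1, w4}; p there: w1:T, w4:T. ✓
w3: no successors, so ◇p fails. ✗
w4: successors {w0, w1, w2}; p there: w0:T, w1:T, w2:F. ✓
Satisfying worlds: {w2, w4}.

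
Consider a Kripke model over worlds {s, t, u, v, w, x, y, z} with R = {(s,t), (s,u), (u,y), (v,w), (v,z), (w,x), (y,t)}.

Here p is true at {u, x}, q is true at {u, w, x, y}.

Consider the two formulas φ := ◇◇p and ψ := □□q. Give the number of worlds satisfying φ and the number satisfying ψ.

1 and 7

For ◇◇p:
s: successors {t, u}; ◇p there: t:F, u:F. ✗
t: no successors, so ◇◇p fails. ✗
u: successors {y}; ◇p there: y:F. ✗
v: successors {w, z}; ◇p there: w:T, z:F. ✓
w: successors {x}; ◇p there: x:F. ✗
x: no successors, so ◇◇p fails. ✗
y: successors {t}; ◇p there: t:F. ✗
z: no successors, so ◇◇p fails. ✗
— 1 world.
For □□q:
s: successors {t, u}; □q there: t:T, u:T. ✓
t: no successors, so □□q holds vacuously. ✓
u: successors {y}; □q there: y:F. ✗
v: successors {w, z}; □q there: w:T, z:T. ✓
w: successors {x}; □q there: x:T. ✓
x: no successors, so □□q holds vacuously. ✓
y: successors {t}; □q there: t:T. ✓
z: no successors, so □□q holds vacuously. ✓
— 7 worlds.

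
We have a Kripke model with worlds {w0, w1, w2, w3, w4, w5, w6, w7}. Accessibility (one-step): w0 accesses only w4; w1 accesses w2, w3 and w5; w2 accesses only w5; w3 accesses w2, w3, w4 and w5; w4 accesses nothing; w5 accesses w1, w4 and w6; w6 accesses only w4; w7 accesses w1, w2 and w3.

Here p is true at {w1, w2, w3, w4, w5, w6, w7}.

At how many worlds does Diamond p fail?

w0: successors {w4}; p there: w4:T. ✓
w1: successors {w2, w3, w5}; p there: w2:T, w3:T, w5:T. ✓
w2: successors {w5}; p there: w5:T. ✓
w3: successors {w2, w3, w4, w5}; p there: w2:T, w3:T, w4:T, w5:T. ✓
w4: no successors, so Diamond p fails. ✗
w5: successors {w1, w4, w6}; p there: w1:T, w4:T, w6:T. ✓
w6: successors {w4}; p there: w4:T. ✓
w7: successors {w1, w2, w3}; p there: w1:T, w2:T, w3:T. ✓
Satisfying worlds: {w0, w1, w2, w3, w5, w6, w7}.
So Diamond p fails at the other 1 world.

1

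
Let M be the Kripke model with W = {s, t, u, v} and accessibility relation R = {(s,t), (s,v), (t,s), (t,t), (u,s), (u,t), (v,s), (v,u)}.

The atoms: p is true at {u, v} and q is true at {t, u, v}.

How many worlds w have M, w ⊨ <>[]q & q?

s: <>[]q is F, q is F. ✗
t: <>[]q is T, q is T. ✓
u: <>[]q is T, q is T. ✓
v: <>[]q is T, q is T. ✓
Satisfying worlds: {t, u, v}.

3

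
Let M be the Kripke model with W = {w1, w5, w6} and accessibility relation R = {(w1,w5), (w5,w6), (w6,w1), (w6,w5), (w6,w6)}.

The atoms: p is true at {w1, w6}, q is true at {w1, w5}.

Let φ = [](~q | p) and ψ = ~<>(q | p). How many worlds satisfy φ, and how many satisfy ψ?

1 and 0

For [](~q | p):
w1: successors {w5}; ~q | p there: w5:F. ✗
w5: successors {w6}; ~q | p there: w6:T. ✓
w6: successors {w1, w5, w6}; ~q | p there: w1:T, w5:F, w6:T. ✗
— 1 world.
For ~<>(q | p):
w1: <>(q | p) is T. ✗
w5: <>(q | p) is T. ✗
w6: <>(q | p) is T. ✗
— 0 worlds.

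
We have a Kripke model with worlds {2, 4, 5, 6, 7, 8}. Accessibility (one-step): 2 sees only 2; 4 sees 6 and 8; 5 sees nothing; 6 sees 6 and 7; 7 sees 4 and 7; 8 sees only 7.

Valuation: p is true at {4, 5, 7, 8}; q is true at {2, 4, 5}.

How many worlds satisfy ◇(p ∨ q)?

2: successors {2}; p ∨ q there: 2:T. ✓
4: successors {6, 8}; p ∨ q there: 6:F, 8:T. ✓
5: no successors, so ◇(p ∨ q) fails. ✗
6: successors {6, 7}; p ∨ q there: 6:F, 7:T. ✓
7: successors {4, 7}; p ∨ q there: 4:T, 7:T. ✓
8: successors {7}; p ∨ q there: 7:T. ✓
Satisfying worlds: {2, 4, 6, 7, 8}.

5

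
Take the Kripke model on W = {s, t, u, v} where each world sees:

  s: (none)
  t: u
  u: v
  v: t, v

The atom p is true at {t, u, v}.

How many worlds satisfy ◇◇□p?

3

s: no successors, so ◇◇□p fails. ✗
t: successors {u}; ◇□p there: u:T. ✓
u: successors {v}; ◇□p there: v:T. ✓
v: successors {t, v}; ◇□p there: t:T, v:T. ✓
Satisfying worlds: {t, u, v}.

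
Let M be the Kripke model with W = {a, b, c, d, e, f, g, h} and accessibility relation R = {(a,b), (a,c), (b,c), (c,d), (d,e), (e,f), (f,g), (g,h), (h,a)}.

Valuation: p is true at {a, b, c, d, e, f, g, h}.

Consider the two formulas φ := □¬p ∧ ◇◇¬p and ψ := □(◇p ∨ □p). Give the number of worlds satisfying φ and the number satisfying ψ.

For □¬p ∧ ◇◇¬p:
a: □¬p is F, ◇◇¬p is F. ✗
b: □¬p is F, ◇◇¬p is F. ✗
c: □¬p is F, ◇◇¬p is F. ✗
d: □¬p is F, ◇◇¬p is F. ✗
e: □¬p is F, ◇◇¬p is F. ✗
f: □¬p is F, ◇◇¬p is F. ✗
g: □¬p is F, ◇◇¬p is F. ✗
h: □¬p is F, ◇◇¬p is F. ✗
— 0 worlds.
For □(◇p ∨ □p):
a: successors {b, c}; ◇p ∨ □p there: b:T, c:T. ✓
b: successors {c}; ◇p ∨ □p there: c:T. ✓
c: successors {d}; ◇p ∨ □p there: d:T. ✓
d: successors {e}; ◇p ∨ □p there: e:T. ✓
e: successors {f}; ◇p ∨ □p there: f:T. ✓
f: successors {g}; ◇p ∨ □p there: g:T. ✓
g: successors {h}; ◇p ∨ □p there: h:T. ✓
h: successors {a}; ◇p ∨ □p there: a:T. ✓
— 8 worlds.

0 and 8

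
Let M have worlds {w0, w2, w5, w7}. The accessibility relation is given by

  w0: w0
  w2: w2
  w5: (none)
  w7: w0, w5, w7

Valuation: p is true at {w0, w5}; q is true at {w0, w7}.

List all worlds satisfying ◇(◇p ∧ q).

{w0, w7}

w0: successors {w0}; ◇p ∧ q there: w0:T. ✓
w2: successors {w2}; ◇p ∧ q there: w2:F. ✗
w5: no successors, so ◇(◇p ∧ q) fails. ✗
w7: successors {w0, w5, w7}; ◇p ∧ q there: w0:T, w5:F, w7:T. ✓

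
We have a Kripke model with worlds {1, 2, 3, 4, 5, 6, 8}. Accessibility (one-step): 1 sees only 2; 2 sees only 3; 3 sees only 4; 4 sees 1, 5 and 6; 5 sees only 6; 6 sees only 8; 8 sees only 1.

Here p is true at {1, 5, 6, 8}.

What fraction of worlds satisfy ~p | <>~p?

1: ~p is F, <>~p is T. ✓
2: ~p is T, <>~p is T. ✓
3: ~p is T, <>~p is T. ✓
4: ~p is T, <>~p is F. ✓
5: ~p is F, <>~p is F. ✗
6: ~p is F, <>~p is F. ✗
8: ~p is F, <>~p is F. ✗
That's 4 of 7 worlds, so 4/7.

4/7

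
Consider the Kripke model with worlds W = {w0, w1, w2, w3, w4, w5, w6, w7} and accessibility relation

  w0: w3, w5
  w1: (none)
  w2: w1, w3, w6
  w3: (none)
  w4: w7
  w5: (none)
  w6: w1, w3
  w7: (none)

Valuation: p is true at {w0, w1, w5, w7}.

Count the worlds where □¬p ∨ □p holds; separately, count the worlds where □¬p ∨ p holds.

5 and 5

For □¬p ∨ □p:
w0: □¬p is F, □p is F. ✗
w1: □¬p is T, □p is T. ✓
w2: □¬p is F, □p is F. ✗
w3: □¬p is T, □p is T. ✓
w4: □¬p is F, □p is T. ✓
w5: □¬p is T, □p is T. ✓
w6: □¬p is F, □p is F. ✗
w7: □¬p is T, □p is T. ✓
— 5 worlds.
For □¬p ∨ p:
w0: □¬p is F, p is T. ✓
w1: □¬p is T, p is T. ✓
w2: □¬p is F, p is F. ✗
w3: □¬p is T, p is F. ✓
w4: □¬p is F, p is F. ✗
w5: □¬p is T, p is T. ✓
w6: □¬p is F, p is F. ✗
w7: □¬p is T, p is T. ✓
— 5 worlds.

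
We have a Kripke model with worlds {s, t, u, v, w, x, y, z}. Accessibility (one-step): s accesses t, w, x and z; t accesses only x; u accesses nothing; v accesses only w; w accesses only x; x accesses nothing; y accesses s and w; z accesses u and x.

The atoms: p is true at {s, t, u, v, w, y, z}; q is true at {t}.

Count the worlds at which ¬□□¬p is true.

2

s: □□¬p is F. ✓
t: □□¬p is T. ✗
u: □□¬p is T. ✗
v: □□¬p is T. ✗
w: □□¬p is T. ✗
x: □□¬p is T. ✗
y: □□¬p is F. ✓
z: □□¬p is T. ✗
Satisfying worlds: {s, y}.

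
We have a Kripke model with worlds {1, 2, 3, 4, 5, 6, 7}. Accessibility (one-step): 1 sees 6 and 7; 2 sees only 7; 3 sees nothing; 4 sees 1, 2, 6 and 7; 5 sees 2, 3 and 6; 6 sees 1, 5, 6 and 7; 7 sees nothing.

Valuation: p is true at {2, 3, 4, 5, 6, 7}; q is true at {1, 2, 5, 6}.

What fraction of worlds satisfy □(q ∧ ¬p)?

2/7

1: successors {6, 7}; q ∧ ¬p there: 6:F, 7:F. ✗
2: successors {7}; q ∧ ¬p there: 7:F. ✗
3: no successors, so □(q ∧ ¬p) holds vacuously. ✓
4: successors {1, 2, 6, 7}; q ∧ ¬p there: 1:T, 2:F, 6:F, 7:F. ✗
5: successors {2, 3, 6}; q ∧ ¬p there: 2:F, 3:F, 6:F. ✗
6: successors {1, 5, 6, 7}; q ∧ ¬p there: 1:T, 5:F, 6:F, 7:F. ✗
7: no successors, so □(q ∧ ¬p) holds vacuously. ✓
That's 2 of 7 worlds, so 2/7.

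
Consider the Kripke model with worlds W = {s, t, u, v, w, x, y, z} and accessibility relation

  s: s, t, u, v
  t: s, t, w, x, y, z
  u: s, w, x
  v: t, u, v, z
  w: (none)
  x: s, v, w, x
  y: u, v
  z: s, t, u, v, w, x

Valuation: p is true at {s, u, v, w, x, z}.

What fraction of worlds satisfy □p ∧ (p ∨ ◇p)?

1/2

s: □p is F, p ∨ ◇p is T. ✗
t: □p is F, p ∨ ◇p is T. ✗
u: □p is T, p ∨ ◇p is T. ✓
v: □p is F, p ∨ ◇p is T. ✗
w: □p is T, p ∨ ◇p is T. ✓
x: □p is T, p ∨ ◇p is T. ✓
y: □p is T, p ∨ ◇p is T. ✓
z: □p is F, p ∨ ◇p is T. ✗
That's 4 of 8 worlds, so 4/8 = 1/2.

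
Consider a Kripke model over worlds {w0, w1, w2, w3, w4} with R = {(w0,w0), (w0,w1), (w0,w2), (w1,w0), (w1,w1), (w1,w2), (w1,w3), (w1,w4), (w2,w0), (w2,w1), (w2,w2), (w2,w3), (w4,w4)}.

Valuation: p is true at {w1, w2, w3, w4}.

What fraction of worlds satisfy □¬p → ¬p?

4/5

w0: □¬p is F, ¬p is T. ✓
w1: □¬p is F, ¬p is F. ✓
w2: □¬p is F, ¬p is F. ✓
w3: □¬p is T, ¬p is F. ✗
w4: □¬p is F, ¬p is F. ✓
That's 4 of 5 worlds, so 4/5.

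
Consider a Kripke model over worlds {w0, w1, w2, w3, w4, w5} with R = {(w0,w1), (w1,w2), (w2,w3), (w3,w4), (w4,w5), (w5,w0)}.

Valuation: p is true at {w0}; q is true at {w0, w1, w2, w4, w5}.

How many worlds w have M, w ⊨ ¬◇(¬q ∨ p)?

4

w0: ◇(¬q ∨ p) is F. ✓
w1: ◇(¬q ∨ p) is F. ✓
w2: ◇(¬q ∨ p) is T. ✗
w3: ◇(¬q ∨ p) is F. ✓
w4: ◇(¬q ∨ p) is F. ✓
w5: ◇(¬q ∨ p) is T. ✗
Satisfying worlds: {w0, w1, w3, w4}.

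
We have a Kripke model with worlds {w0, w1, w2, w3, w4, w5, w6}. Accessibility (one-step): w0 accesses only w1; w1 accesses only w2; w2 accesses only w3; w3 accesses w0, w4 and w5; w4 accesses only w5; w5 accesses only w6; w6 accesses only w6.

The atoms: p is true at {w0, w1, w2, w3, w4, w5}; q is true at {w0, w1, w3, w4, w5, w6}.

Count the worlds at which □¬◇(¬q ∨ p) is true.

3

w0: successors {w1}; ¬◇(¬q ∨ p) there: w1:F. ✗
w1: successors {w2}; ¬◇(¬q ∨ p) there: w2:F. ✗
w2: successors {w3}; ¬◇(¬q ∨ p) there: w3:F. ✗
w3: successors {w0, w4, w5}; ¬◇(¬q ∨ p) there: w0:F, w4:F, w5:T. ✗
w4: successors {w5}; ¬◇(¬q ∨ p) there: w5:T. ✓
w5: successors {w6}; ¬◇(¬q ∨ p) there: w6:T. ✓
w6: successors {w6}; ¬◇(¬q ∨ p) there: w6:T. ✓
Satisfying worlds: {w4, w5, w6}.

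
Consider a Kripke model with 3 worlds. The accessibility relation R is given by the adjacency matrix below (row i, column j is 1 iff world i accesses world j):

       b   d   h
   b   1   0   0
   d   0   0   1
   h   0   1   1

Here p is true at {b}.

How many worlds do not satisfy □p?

b: successors {b}; p there: b:T. ✓
d: successors {h}; p there: h:F. ✗
h: successors {d, h}; p there: d:F, h:F. ✗
Satisfying worlds: {b}.
So □p fails at the other 2 worlds.

2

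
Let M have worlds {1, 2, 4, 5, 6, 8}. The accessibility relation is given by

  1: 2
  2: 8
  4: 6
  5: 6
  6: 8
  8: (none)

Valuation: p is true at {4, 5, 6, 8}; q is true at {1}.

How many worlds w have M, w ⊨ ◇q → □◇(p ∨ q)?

1: ◇q is F, □◇(p ∨ q) is T. ✓
2: ◇q is F, □◇(p ∨ q) is F. ✓
4: ◇q is F, □◇(p ∨ q) is T. ✓
5: ◇q is F, □◇(p ∨ q) is T. ✓
6: ◇q is F, □◇(p ∨ q) is F. ✓
8: ◇q is F, □◇(p ∨ q) is T. ✓
Satisfying worlds: {1, 2, 4, 5, 6, 8}.

6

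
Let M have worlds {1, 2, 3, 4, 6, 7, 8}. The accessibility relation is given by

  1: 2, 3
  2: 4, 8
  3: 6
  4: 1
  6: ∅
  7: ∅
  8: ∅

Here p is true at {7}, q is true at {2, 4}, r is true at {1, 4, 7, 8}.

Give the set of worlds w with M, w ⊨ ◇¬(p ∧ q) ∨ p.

1: ◇¬(p ∧ q) is T, p is F. ✓
2: ◇¬(p ∧ q) is T, p is F. ✓
3: ◇¬(p ∧ q) is T, p is F. ✓
4: ◇¬(p ∧ q) is T, p is F. ✓
6: ◇¬(p ∧ q) is F, p is F. ✗
7: ◇¬(p ∧ q) is F, p is T. ✓
8: ◇¬(p ∧ q) is F, p is F. ✗

{1, 2, 3, 4, 7}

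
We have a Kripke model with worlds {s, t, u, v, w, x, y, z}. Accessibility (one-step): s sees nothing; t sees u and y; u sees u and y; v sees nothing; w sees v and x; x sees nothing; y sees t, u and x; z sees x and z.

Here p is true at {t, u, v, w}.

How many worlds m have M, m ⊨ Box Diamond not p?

s: no successors, so Box Diamond not p holds vacuously. ✓
t: successors {u, y}; Diamond not p there: u:T, y:T. ✓
u: successors {u, y}; Diamond not p there: u:T, y:T. ✓
v: no successors, so Box Diamond not p holds vacuously. ✓
w: successors {v, x}; Diamond not p there: v:F, x:F. ✗
x: no successors, so Box Diamond not p holds vacuously. ✓
y: successors {t, u, x}; Diamond not p there: t:T, u:T, x:F. ✗
z: successors {x, z}; Diamond not p there: x:F, z:T. ✗
Satisfying worlds: {s, t, u, v, x}.

5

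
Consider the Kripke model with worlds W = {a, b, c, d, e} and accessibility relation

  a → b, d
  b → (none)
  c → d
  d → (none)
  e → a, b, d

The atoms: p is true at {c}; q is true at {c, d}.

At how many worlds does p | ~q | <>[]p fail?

1

a: p | ~q is T, <>[]p is T. ✓
b: p | ~q is T, <>[]p is F. ✓
c: p | ~q is T, <>[]p is T. ✓
d: p | ~q is F, <>[]p is F. ✗
e: p | ~q is T, <>[]p is T. ✓
Satisfying worlds: {a, b, c, e}.
So p | ~q | <>[]p fails at the other 1 world.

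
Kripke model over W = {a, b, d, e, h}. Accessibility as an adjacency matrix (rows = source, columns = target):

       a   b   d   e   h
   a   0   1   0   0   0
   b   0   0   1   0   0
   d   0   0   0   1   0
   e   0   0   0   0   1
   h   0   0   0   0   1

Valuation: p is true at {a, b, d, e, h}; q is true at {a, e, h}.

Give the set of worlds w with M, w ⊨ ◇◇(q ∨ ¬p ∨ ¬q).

{a, b, d, e, h}

a: successors {b}; ◇(q ∨ ¬p ∨ ¬q) there: b:T. ✓
b: successors {d}; ◇(q ∨ ¬p ∨ ¬q) there: d:T. ✓
d: successors {e}; ◇(q ∨ ¬p ∨ ¬q) there: e:T. ✓
e: successors {h}; ◇(q ∨ ¬p ∨ ¬q) there: h:T. ✓
h: successors {h}; ◇(q ∨ ¬p ∨ ¬q) there: h:T. ✓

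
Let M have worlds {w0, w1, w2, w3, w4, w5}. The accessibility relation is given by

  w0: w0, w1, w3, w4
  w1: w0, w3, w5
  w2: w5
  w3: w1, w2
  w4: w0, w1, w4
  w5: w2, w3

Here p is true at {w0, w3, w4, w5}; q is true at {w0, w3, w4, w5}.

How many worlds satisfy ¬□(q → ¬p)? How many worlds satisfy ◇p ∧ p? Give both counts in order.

5 and 3

For ¬□(q → ¬p):
w0: □(q → ¬p) is F. ✓
w1: □(q → ¬p) is F. ✓
w2: □(q → ¬p) is F. ✓
w3: □(q → ¬p) is T. ✗
w4: □(q → ¬p) is F. ✓
w5: □(q → ¬p) is F. ✓
— 5 worlds.
For ◇p ∧ p:
w0: ◇p is T, p is T. ✓
w1: ◇p is T, p is F. ✗
w2: ◇p is T, p is F. ✗
w3: ◇p is F, p is T. ✗
w4: ◇p is T, p is T. ✓
w5: ◇p is T, p is T. ✓
— 3 worlds.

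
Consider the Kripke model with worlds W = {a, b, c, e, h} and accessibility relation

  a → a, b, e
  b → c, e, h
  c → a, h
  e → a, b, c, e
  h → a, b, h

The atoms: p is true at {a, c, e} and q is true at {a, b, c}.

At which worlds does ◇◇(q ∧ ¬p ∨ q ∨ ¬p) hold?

a: successors {a, b, e}; ◇(q ∧ ¬p ∨ q ∨ ¬p) there: a:T, b:T, e:T. ✓
b: successors {c, e, h}; ◇(q ∧ ¬p ∨ q ∨ ¬p) there: c:T, e:T, h:T. ✓
c: successors {a, h}; ◇(q ∧ ¬p ∨ q ∨ ¬p) there: a:T, h:T. ✓
e: successors {a, b, c, e}; ◇(q ∧ ¬p ∨ q ∨ ¬p) there: a:T, b:T, c:T, e:T. ✓
h: successors {a, b, h}; ◇(q ∧ ¬p ∨ q ∨ ¬p) there: a:T, b:T, h:T. ✓

{a, b, c, e, h}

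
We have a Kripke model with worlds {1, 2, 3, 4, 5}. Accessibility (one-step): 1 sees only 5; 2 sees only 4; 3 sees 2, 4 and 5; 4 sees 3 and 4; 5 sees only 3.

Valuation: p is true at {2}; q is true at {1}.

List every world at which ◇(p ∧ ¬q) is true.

{3}

1: successors {5}; p ∧ ¬q there: 5:F. ✗
2: successors {4}; p ∧ ¬q there: 4:F. ✗
3: successors {2, 4, 5}; p ∧ ¬q there: 2:T, 4:F, 5:F. ✓
4: successors {3, 4}; p ∧ ¬q there: 3:F, 4:F. ✗
5: successors {3}; p ∧ ¬q there: 3:F. ✗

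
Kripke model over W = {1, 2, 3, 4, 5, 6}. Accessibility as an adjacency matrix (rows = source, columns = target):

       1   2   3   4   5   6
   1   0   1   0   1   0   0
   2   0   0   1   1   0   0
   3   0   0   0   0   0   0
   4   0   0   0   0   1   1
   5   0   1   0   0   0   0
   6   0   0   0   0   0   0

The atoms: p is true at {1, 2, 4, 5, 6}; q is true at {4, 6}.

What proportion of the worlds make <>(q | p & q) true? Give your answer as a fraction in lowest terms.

1/2

1: successors {2, 4}; q | p & q there: 2:F, 4:T. ✓
2: successors {3, 4}; q | p & q there: 3:F, 4:T. ✓
3: no successors, so <>(q | p & q) fails. ✗
4: successors {5, 6}; q | p & q there: 5:F, 6:T. ✓
5: successors {2}; q | p & q there: 2:F. ✗
6: no successors, so <>(q | p & q) fails. ✗
That's 3 of 6 worlds, so 3/6 = 1/2.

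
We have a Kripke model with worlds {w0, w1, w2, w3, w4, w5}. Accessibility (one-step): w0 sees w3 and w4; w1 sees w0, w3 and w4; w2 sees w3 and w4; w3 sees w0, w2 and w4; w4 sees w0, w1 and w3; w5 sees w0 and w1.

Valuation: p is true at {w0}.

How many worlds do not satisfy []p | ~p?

1

w0: []p is F, ~p is F. ✗
w1: []p is F, ~p is T. ✓
w2: []p is F, ~p is T. ✓
w3: []p is F, ~p is T. ✓
w4: []p is F, ~p is T. ✓
w5: []p is F, ~p is T. ✓
Satisfying worlds: {w1, w2, w3, w4, w5}.
So []p | ~p fails at the other 1 world.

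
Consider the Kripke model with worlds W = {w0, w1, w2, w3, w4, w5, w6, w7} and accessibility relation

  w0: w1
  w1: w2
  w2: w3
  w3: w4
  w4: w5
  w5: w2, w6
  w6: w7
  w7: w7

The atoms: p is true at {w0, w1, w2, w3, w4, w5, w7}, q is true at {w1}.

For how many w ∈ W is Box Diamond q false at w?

w0: successors {w1}; Diamond q there: w1:F. ✗
w1: successors {w2}; Diamond q there: w2:F. ✗
w2: successors {w3}; Diamond q there: w3:F. ✗
w3: successors {w4}; Diamond q there: w4:F. ✗
w4: successors {w5}; Diamond q there: w5:F. ✗
w5: successors {w2, w6}; Diamond q there: w2:F, w6:F. ✗
w6: successors {w7}; Diamond q there: w7:F. ✗
w7: successors {w7}; Diamond q there: w7:F. ✗
Satisfying worlds: ∅.
So Box Diamond q fails at the other 8 worlds.

8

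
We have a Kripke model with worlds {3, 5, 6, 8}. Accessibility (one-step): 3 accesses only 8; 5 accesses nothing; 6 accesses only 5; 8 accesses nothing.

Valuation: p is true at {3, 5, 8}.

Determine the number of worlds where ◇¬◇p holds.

3: successors {8}; ¬◇p there: 8:T. ✓
5: no successors, so ◇¬◇p fails. ✗
6: successors {5}; ¬◇p there: 5:T. ✓
8: no successors, so ◇¬◇p fails. ✗
Satisfying worlds: {3, 6}.

2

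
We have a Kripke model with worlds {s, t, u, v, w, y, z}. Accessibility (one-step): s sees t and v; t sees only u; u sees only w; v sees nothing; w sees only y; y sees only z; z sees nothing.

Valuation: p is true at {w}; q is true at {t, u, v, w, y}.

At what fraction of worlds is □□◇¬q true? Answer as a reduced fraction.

4/7

s: successors {t, v}; □◇¬q there: t:F, v:T. ✗
t: successors {u}; □◇¬q there: u:F. ✗
u: successors {w}; □◇¬q there: w:T. ✓
v: no successors, so □□◇¬q holds vacuously. ✓
w: successors {y}; □◇¬q there: y:F. ✗
y: successors {z}; □◇¬q there: z:T. ✓
z: no successors, so □□◇¬q holds vacuously. ✓
That's 4 of 7 worlds, so 4/7.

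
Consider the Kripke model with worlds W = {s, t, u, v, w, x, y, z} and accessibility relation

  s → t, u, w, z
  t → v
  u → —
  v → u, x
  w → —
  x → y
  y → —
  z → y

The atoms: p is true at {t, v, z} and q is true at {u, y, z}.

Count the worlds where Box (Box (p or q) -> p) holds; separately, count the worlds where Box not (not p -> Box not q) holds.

4 and 3

For Box (Box (p or q) -> p):
s: successors {t, u, w, z}; Box (p or q) -> p there: t:T, u:F, w:F, z:T. ✗
t: successors {v}; Box (p or q) -> p there: v:T. ✓
u: no successors, so Box (Box (p or q) -> p) holds vacuously. ✓
v: successors {u, x}; Box (p or q) -> p there: u:F, x:F. ✗
w: no successors, so Box (Box (p or q) -> p) holds vacuously. ✓
x: successors {y}; Box (p or q) -> p there: y:F. ✗
y: no successors, so Box (Box (p or q) -> p) holds vacuously. ✓
z: successors {y}; Box (p or q) -> p there: y:F. ✗
— 4 worlds.
For Box not (not p -> Box not q):
s: successors {t, u, w, z}; not (not p -> Box not q) there: t:F, u:F, w:F, z:F. ✗
t: successors {v}; not (not p -> Box not q) there: v:F. ✗
u: no successors, so Box not (not p -> Box not q) holds vacuously. ✓
v: successors {u, x}; not (not p -> Box not q) there: u:F, x:T. ✗
w: no successors, so Box not (not p -> Box not q) holds vacuously. ✓
x: successors {y}; not (not p -> Box not q) there: y:F. ✗
y: no successors, so Box not (not p -> Box not q) holds vacuously. ✓
z: successors {y}; not (not p -> Box not q) there: y:F. ✗
— 3 worlds.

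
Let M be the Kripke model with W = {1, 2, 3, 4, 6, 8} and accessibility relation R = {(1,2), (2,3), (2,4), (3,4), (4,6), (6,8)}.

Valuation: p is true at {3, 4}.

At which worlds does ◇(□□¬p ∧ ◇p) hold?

1: successors {2}; □□¬p ∧ ◇p there: 2:F. ✗
2: successors {3, 4}; □□¬p ∧ ◇p there: 3:T, 4:F. ✓
3: successors {4}; □□¬p ∧ ◇p there: 4:F. ✗
4: successors {6}; □□¬p ∧ ◇p there: 6:F. ✗
6: successors {8}; □□¬p ∧ ◇p there: 8:F. ✗
8: no successors, so ◇(□□¬p ∧ ◇p) fails. ✗

{2}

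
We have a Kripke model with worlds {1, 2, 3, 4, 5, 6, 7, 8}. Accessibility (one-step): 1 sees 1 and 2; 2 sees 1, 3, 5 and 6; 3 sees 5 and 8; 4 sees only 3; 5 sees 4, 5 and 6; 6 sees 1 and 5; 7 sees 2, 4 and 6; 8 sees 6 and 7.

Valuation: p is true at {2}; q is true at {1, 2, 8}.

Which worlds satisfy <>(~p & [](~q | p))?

1: successors {1, 2}; ~p & [](~q | p) there: 1:F, 2:F. ✗
2: successors {1, 3, 5, 6}; ~p & [](~q | p) there: 1:F, 3:F, 5:T, 6:F. ✓
3: successors {5, 8}; ~p & [](~q | p) there: 5:T, 8:T. ✓
4: successors {3}; ~p & [](~q | p) there: 3:F. ✗
5: successors {4, 5, 6}; ~p & [](~q | p) there: 4:T, 5:T, 6:F. ✓
6: successors {1, 5}; ~p & [](~q | p) there: 1:F, 5:T. ✓
7: successors {2, 4, 6}; ~p & [](~q | p) there: 2:F, 4:T, 6:F. ✓
8: successors {6, 7}; ~p & [](~q | p) there: 6:F, 7:T. ✓

{2, 3, 5, 6, 7, 8}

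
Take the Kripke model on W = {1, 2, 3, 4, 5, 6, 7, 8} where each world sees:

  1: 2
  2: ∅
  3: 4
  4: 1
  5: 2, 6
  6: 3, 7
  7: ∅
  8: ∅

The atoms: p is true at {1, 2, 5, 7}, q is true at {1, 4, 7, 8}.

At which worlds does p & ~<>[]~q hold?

1: p is T, ~<>[]~q is F. ✗
2: p is T, ~<>[]~q is T. ✓
3: p is F, ~<>[]~q is T. ✗
4: p is F, ~<>[]~q is F. ✗
5: p is T, ~<>[]~q is F. ✗
6: p is F, ~<>[]~q is F. ✗
7: p is T, ~<>[]~q is T. ✓
8: p is F, ~<>[]~q is T. ✗

{2, 7}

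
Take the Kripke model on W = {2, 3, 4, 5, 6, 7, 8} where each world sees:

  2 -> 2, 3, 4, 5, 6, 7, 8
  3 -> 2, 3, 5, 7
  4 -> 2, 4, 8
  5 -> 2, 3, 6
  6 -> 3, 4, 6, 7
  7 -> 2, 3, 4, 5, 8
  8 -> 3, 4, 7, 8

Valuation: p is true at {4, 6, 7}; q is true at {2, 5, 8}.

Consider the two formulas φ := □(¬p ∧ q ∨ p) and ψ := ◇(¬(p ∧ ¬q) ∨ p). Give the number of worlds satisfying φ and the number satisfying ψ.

1 and 7

For □(¬p ∧ q ∨ p):
2: successors {2, 3, 4, 5, 6, 7, 8}; ¬p ∧ q ∨ p there: 2:T, 3:F, 4:T, 5:T, 6:T, 7:T, 8:T. ✗
3: successors {2, 3, 5, 7}; ¬p ∧ q ∨ p there: 2:T, 3:F, 5:T, 7:T. ✗
4: successors {2, 4, 8}; ¬p ∧ q ∨ p there: 2:T, 4:T, 8:T. ✓
5: successors {2, 3, 6}; ¬p ∧ q ∨ p there: 2:T, 3:F, 6:T. ✗
6: successors {3, 4, 6, 7}; ¬p ∧ q ∨ p there: 3:F, 4:T, 6:T, 7:T. ✗
7: successors {2, 3, 4, 5, 8}; ¬p ∧ q ∨ p there: 2:T, 3:F, 4:T, 5:T, 8:T. ✗
8: successors {3, 4, 7, 8}; ¬p ∧ q ∨ p there: 3:F, 4:T, 7:T, 8:T. ✗
— 1 world.
For ◇(¬(p ∧ ¬q) ∨ p):
2: successors {2, 3, 4, 5, 6, 7, 8}; ¬(p ∧ ¬q) ∨ p there: 2:T, 3:T, 4:T, 5:T, 6:T, 7:T, 8:T. ✓
3: successors {2, 3, 5, 7}; ¬(p ∧ ¬q) ∨ p there: 2:T, 3:T, 5:T, 7:T. ✓
4: successors {2, 4, 8}; ¬(p ∧ ¬q) ∨ p there: 2:T, 4:T, 8:T. ✓
5: successors {2, 3, 6}; ¬(p ∧ ¬q) ∨ p there: 2:T, 3:T, 6:T. ✓
6: successors {3, 4, 6, 7}; ¬(p ∧ ¬q) ∨ p there: 3:T, 4:T, 6:T, 7:T. ✓
7: successors {2, 3, 4, 5, 8}; ¬(p ∧ ¬q) ∨ p there: 2:T, 3:T, 4:T, 5:T, 8:T. ✓
8: successors {3, 4, 7, 8}; ¬(p ∧ ¬q) ∨ p there: 3:T, 4:T, 7:T, 8:T. ✓
— 7 worlds.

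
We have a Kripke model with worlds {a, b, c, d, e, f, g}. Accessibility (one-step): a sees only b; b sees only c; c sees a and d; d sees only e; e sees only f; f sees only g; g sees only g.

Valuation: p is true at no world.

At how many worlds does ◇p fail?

7

a: successors {b}; p there: b:F. ✗
b: successors {c}; p there: c:F. ✗
c: successors {a, d}; p there: a:F, d:F. ✗
d: successors {e}; p there: e:F. ✗
e: successors {f}; p there: f:F. ✗
f: successors {g}; p there: g:F. ✗
g: successors {g}; p there: g:F. ✗
Satisfying worlds: ∅.
So ◇p fails at the other 7 worlds.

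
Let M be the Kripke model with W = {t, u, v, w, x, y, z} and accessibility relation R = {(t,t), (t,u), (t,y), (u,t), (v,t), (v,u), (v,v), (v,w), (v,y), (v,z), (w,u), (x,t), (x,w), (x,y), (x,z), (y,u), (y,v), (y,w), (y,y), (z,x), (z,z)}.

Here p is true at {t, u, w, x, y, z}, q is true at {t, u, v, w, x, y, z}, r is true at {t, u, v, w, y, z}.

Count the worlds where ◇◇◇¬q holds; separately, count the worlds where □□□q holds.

0 and 7

For ◇◇◇¬q:
t: successors {t, u, y}; ◇◇¬q there: t:F, u:F, y:F. ✗
u: successors {t}; ◇◇¬q there: t:F. ✗
v: successors {t, u, v, w, y, z}; ◇◇¬q there: t:F, u:F, v:F, w:F, y:F, z:F. ✗
w: successors {u}; ◇◇¬q there: u:F. ✗
x: successors {t, w, y, z}; ◇◇¬q there: t:F, w:F, y:F, z:F. ✗
y: successors {u, v, w, y}; ◇◇¬q there: u:F, v:F, w:F, y:F. ✗
z: successors {x, z}; ◇◇¬q there: x:F, z:F. ✗
— 0 worlds.
For □□□q:
t: successors {t, u, y}; □□q there: t:T, u:T, y:T. ✓
u: successors {t}; □□q there: t:T. ✓
v: successors {t, u, v, w, y, z}; □□q there: t:T, u:T, v:T, w:T, y:T, z:T. ✓
w: successors {u}; □□q there: u:T. ✓
x: successors {t, w, y, z}; □□q there: t:T, w:T, y:T, z:T. ✓
y: successors {u, v, w, y}; □□q there: u:T, v:T, w:T, y:T. ✓
z: successors {x, z}; □□q there: x:T, z:T. ✓
— 7 worlds.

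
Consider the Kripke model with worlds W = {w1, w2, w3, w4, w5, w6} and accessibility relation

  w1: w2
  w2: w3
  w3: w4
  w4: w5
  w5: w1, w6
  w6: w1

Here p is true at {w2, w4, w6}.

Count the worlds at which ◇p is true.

3

w1: successors {w2}; p there: w2:T. ✓
w2: successors {w3}; p there: w3:F. ✗
w3: successors {w4}; p there: w4:T. ✓
w4: successors {w5}; p there: w5:F. ✗
w5: successors {w1, w6}; p there: w1:F, w6:T. ✓
w6: successors {w1}; p there: w1:F. ✗
Satisfying worlds: {w1, w3, w5}.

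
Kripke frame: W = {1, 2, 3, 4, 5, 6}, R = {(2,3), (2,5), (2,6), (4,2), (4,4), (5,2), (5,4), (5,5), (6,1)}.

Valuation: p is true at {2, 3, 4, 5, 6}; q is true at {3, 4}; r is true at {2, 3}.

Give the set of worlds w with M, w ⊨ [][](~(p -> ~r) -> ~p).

1: no successors, so [][](~(p -> ~r) -> ~p) holds vacuously. ✓
2: successors {3, 5, 6}; [](~(p -> ~r) -> ~p) there: 3:T, 5:F, 6:T. ✗
3: no successors, so [][](~(p -> ~r) -> ~p) holds vacuously. ✓
4: successors {2, 4}; [](~(p -> ~r) -> ~p) there: 2:F, 4:F. ✗
5: successors {2, 4, 5}; [](~(p -> ~r) -> ~p) there: 2:F, 4:F, 5:F. ✗
6: successors {1}; [](~(p -> ~r) -> ~p) there: 1:T. ✓

{1, 3, 6}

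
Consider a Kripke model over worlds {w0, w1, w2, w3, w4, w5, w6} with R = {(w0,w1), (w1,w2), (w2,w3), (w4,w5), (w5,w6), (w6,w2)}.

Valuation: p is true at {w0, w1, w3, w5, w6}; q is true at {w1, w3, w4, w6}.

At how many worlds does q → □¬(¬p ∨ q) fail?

w0: q is F, □¬(¬p ∨ q) is F. ✓
w1: q is T, □¬(¬p ∨ q) is F. ✗
w2: q is F, □¬(¬p ∨ q) is F. ✓
w3: q is T, □¬(¬p ∨ q) is T. ✓
w4: q is T, □¬(¬p ∨ q) is T. ✓
w5: q is F, □¬(¬p ∨ q) is F. ✓
w6: q is T, □¬(¬p ∨ q) is F. ✗
Satisfying worlds: {w0, w2, w3, w4, w5}.
So q → □¬(¬p ∨ q) fails at the other 2 worlds.

2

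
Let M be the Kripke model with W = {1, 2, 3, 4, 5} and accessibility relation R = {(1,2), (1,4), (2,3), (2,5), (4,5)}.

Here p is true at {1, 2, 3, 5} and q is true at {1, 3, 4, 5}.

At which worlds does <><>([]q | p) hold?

{1}

1: successors {2, 4}; <>([]q | p) there: 2:T, 4:T. ✓
2: successors {3, 5}; <>([]q | p) there: 3:F, 5:F. ✗
3: no successors, so <><>([]q | p) fails. ✗
4: successors {5}; <>([]q | p) there: 5:F. ✗
5: no successors, so <><>([]q | p) fails. ✗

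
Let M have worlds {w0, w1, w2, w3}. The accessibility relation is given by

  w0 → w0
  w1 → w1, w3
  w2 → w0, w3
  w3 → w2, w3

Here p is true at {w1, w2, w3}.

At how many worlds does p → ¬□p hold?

w0: p is F, ¬□p is T. ✓
w1: p is T, ¬□p is F. ✗
w2: p is T, ¬□p is T. ✓
w3: p is T, ¬□p is F. ✗
Satisfying worlds: {w0, w2}.

2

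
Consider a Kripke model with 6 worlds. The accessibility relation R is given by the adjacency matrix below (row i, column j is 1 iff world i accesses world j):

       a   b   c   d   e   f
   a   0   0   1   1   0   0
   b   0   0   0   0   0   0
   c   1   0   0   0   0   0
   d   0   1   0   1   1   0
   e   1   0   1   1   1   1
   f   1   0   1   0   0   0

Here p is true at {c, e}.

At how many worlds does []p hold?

a: successors {c, d}; p there: c:T, d:F. ✗
b: no successors, so []p holds vacuously. ✓
c: successors {a}; p there: a:F. ✗
d: successors {b, d, e}; p there: b:F, d:F, e:T. ✗
e: successors {a, c, d, e, f}; p there: a:F, c:T, d:F, e:T, f:F. ✗
f: successors {a, c}; p there: a:F, c:T. ✗
Satisfying worlds: {b}.

1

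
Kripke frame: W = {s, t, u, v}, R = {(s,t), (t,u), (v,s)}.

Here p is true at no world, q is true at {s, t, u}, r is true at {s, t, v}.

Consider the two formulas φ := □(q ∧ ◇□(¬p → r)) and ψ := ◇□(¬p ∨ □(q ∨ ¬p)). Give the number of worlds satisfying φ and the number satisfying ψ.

2 and 3

For □(q ∧ ◇□(¬p → r)):
s: successors {t}; q ∧ ◇□(¬p → r) there: t:T. ✓
t: successors {u}; q ∧ ◇□(¬p → r) there: u:F. ✗
u: no successors, so □(q ∧ ◇□(¬p → r)) holds vacuously. ✓
v: successors {s}; q ∧ ◇□(¬p → r) there: s:F. ✗
— 2 worlds.
For ◇□(¬p ∨ □(q ∨ ¬p)):
s: successors {t}; □(¬p ∨ □(q ∨ ¬p)) there: t:T. ✓
t: successors {u}; □(¬p ∨ □(q ∨ ¬p)) there: u:T. ✓
u: no successors, so ◇□(¬p ∨ □(q ∨ ¬p)) fails. ✗
v: successors {s}; □(¬p ∨ □(q ∨ ¬p)) there: s:T. ✓
— 3 worlds.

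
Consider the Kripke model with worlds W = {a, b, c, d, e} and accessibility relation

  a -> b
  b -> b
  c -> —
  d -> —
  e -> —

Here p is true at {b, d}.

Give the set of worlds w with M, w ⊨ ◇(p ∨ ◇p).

{a, b}

a: successors {b}; p ∨ ◇p there: b:T. ✓
b: successors {b}; p ∨ ◇p there: b:T. ✓
c: no successors, so ◇(p ∨ ◇p) fails. ✗
d: no successors, so ◇(p ∨ ◇p) fails. ✗
e: no successors, so ◇(p ∨ ◇p) fails. ✗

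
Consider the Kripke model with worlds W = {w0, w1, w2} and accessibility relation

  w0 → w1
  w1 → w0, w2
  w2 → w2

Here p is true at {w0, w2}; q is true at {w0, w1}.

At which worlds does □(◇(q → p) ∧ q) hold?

w0: successors {w1}; ◇(q → p) ∧ q there: w1:T. ✓
w1: successors {w0, w2}; ◇(q → p) ∧ q there: w0:F, w2:F. ✗
w2: successors {w2}; ◇(q → p) ∧ q there: w2:F. ✗

{w0}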